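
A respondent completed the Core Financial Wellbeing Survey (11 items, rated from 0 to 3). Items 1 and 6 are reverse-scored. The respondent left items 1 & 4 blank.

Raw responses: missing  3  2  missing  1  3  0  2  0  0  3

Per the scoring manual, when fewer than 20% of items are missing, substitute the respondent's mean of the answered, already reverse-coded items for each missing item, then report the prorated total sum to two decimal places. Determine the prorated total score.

Reverse-coded (on a 0–3 scale, reversed = 3 − raw):
  item 6: 3 − 3 = 0
Completed scored items (9 of 11): 3, 2, 1, 0, 0, 2, 0, 0, 3; sum = 11.
Person mean = 11 / 9 ≈ 1.2222
Prorated total = (11 / 9) × 11 = 13.44 (to 2 dp)

13.44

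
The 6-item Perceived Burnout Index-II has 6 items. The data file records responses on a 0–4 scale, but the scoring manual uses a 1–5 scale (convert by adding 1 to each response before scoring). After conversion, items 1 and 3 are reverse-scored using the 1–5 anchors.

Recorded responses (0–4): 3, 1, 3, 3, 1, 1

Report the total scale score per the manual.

14

Convert to 1–5: 4, 2, 4, 4, 2, 2
Reverse-coded (reverse-coded value = 6 − response):
  item 1: 6 − 4 = 2
  item 3: 6 − 4 = 2
Scored: 2, 2, 2, 4, 2, 2
Total = 14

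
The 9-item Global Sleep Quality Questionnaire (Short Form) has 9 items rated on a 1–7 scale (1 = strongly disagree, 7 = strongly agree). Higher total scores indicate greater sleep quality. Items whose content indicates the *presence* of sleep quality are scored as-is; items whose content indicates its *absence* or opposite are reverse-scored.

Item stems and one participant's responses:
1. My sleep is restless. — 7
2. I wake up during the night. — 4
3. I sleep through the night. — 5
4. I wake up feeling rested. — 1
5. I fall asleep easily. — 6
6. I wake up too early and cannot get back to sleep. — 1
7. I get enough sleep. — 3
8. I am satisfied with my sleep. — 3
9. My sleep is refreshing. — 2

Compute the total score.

Items 1, 2, 6 describe the absence/opposite of sleep quality → reverse-score.
reversed = (1+7) − raw = 8 − raw.
  item 1: 8 − 7 = 1
  item 2: 8 − 4 = 4
  item 3: 5
  item 4: 1
  item 5: 6
  item 6: 8 − 1 = 7
  item 7: 3
  item 8: 3
  item 9: 2
Total = 1 + 4 + 5 + 1 + 6 + 7 + 3 + 3 + 2 = 32

32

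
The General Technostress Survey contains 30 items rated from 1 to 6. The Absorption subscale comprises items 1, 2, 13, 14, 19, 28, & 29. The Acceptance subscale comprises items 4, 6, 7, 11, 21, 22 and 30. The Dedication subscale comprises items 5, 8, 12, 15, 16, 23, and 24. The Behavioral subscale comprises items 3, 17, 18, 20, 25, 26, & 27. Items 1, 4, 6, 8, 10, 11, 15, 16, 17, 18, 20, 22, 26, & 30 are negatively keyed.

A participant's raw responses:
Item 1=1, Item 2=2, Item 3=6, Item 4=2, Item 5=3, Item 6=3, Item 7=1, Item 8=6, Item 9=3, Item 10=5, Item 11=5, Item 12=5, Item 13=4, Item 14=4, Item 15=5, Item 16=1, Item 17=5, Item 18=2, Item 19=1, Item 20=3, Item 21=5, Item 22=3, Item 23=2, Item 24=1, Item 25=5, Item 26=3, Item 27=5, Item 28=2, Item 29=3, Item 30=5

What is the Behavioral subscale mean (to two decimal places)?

4.43

Behavioral items: 3, 17, 18, 20, 25, 26, 27.
Of these, items 17, 18, 20, and 26 are negatively keyed; reverse-coded value = 7 − response.
  item 3: 6
  item 17: 7 − 5 = 2
  item 18: 7 − 2 = 5
  item 20: 7 − 3 = 4
  item 25: 5
  item 26: 7 − 3 = 4
  item 27: 5
Sum = 6 + 2 + 5 + 4 + 5 + 4 + 5 = 31
Mean = 31 / 7 = 4.43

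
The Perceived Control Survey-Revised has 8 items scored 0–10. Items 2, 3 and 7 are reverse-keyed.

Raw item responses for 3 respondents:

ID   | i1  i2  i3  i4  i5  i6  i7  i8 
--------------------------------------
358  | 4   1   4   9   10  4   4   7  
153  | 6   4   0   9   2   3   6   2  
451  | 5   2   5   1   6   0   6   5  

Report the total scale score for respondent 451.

Respondent 451 raw: 5, 2, 5, 1, 6, 0, 6, 5.
Reverse-coded (reversed = (0+10) − raw = 10 − raw):
  item 1: 5
  item 2: 10 − 2 = 8
  item 3: 10 − 5 = 5
  item 4: 1
  item 5: 6
  item 6: 0
  item 7: 10 − 6 = 4
  item 8: 5
Sum = 5 + 8 + 5 + 1 + 6 + 0 + 4 + 5 = 34

34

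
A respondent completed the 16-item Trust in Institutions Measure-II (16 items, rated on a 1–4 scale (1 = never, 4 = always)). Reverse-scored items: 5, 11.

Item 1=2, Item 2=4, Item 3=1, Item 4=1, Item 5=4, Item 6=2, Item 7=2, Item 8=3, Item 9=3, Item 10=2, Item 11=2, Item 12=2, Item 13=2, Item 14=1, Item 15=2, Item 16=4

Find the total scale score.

35

Reversing items 5 & 11 with 5 − raw:
Total = 2 + 4 + 1 + 1 + (5−4) + 2 + 2 + 3 + 3 + 2 + (5−2) + 2 + 2 + 1 + 2 + 4
      = 2 + 4 + 1 + 1 + 1 + 2 + 2 + 3 + 3 + 2 + 3 + 2 + 2 + 1 + 2 + 4 = 35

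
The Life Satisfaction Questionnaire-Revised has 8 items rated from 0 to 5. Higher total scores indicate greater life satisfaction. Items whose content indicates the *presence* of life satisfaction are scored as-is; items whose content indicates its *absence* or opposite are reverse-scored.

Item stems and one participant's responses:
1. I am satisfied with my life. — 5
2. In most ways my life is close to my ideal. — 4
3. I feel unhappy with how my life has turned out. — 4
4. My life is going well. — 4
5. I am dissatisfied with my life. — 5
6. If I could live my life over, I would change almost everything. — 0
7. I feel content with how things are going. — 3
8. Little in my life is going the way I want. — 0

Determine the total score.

27

Items 3, 5, 6, 8 describe the absence/opposite of life satisfaction → reverse-score.
reverse-coded value = 5 − response.
  item 1: 5
  item 2: 4
  item 3: 5 − 4 = 1
  item 4: 4
  item 5: 5 − 5 = 0
  item 6: 5 − 0 = 5
  item 7: 3
  item 8: 5 − 0 = 5
Total = 5 + 4 + 1 + 4 + 0 + 5 + 3 + 5 = 27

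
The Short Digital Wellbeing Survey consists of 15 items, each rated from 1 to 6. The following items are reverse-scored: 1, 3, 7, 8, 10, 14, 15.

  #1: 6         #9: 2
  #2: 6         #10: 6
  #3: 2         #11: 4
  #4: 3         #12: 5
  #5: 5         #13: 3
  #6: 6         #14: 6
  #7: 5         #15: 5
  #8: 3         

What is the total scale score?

50

Reverse-coded items (reverse-coded value = 7 − response):
  item 1: 7 − 6 = 1
  item 3: 7 − 2 = 5
  item 7: 7 − 5 = 2
  item 8: 7 − 3 = 4
  item 10: 7 − 6 = 1
  item 14: 7 − 6 = 1
  item 15: 7 − 5 = 2
Scored items: 1, 6, 5, 3, 5, 6, 2, 4, 2, 1, 4, 5, 3, 1, 2
Total = 1 + 6 + 5 + 3 + 5 + 6 + 2 + 4 + 2 + 1 + 4 + 5 + 3 + 1 + 2 = 50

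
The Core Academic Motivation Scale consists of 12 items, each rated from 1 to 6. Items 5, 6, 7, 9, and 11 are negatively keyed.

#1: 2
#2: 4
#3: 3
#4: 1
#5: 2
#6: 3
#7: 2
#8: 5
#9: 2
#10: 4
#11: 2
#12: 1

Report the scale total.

44

Apply reverse scoring (reversed = (1+6) − raw = 7 − raw):
  item 5: 7 − 2 = 5
  item 6: 7 − 3 = 4
  item 7: 7 − 2 = 5
  item 9: 7 − 2 = 5
  item 11: 7 − 2 = 5
Scored responses: 2, 4, 3, 1, 5, 4, 5, 5, 5, 4, 5, 1
Total = 2 + 4 + 3 + 1 + 5 + 4 + 5 + 5 + 5 + 4 + 5 + 1 = 44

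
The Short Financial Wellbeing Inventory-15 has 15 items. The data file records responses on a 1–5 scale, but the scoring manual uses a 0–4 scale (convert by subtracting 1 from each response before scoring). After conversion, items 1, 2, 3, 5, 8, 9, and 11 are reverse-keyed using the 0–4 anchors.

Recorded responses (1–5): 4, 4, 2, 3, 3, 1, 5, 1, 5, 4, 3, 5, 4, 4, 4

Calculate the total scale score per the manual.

Convert to 0–4: 3, 3, 1, 2, 2, 0, 4, 0, 4, 3, 2, 4, 3, 3, 3
Reverse-coded (reversed = (0+4) − raw = 4 − raw):
  item 1: 4 − 3 = 1
  item 2: 4 − 3 = 1
  item 3: 4 − 1 = 3
  item 5: 4 − 2 = 2
  item 8: 4 − 0 = 4
  item 9: 4 − 4 = 0
  item 11: 4 − 2 = 2
Scored: 1, 1, 3, 2, 2, 0, 4, 4, 0, 3, 2, 4, 3, 3, 3
Total = 35

35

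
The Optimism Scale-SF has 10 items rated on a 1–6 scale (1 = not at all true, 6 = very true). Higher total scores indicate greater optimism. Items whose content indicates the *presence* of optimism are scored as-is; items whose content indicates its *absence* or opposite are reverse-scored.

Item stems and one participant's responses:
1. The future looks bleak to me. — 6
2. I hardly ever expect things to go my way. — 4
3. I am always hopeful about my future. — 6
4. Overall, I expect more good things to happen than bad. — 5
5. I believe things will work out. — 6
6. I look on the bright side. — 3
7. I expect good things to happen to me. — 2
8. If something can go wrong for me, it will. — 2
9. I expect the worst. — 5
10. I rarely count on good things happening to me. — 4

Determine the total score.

Items 1, 2, 8, 9, 10 describe the absence/opposite of optimism → reverse-score.
on a 1–6 scale, reversed = 7 − raw.
  item 1: 7 − 6 = 1
  item 2: 7 − 4 = 3
  item 3: 6
  item 4: 5
  item 5: 6
  item 6: 3
  item 7: 2
  item 8: 7 − 2 = 5
  item 9: 7 − 5 = 2
  item 10: 7 − 4 = 3
Total = 1 + 3 + 6 + 5 + 6 + 3 + 2 + 5 + 2 + 3 = 36

36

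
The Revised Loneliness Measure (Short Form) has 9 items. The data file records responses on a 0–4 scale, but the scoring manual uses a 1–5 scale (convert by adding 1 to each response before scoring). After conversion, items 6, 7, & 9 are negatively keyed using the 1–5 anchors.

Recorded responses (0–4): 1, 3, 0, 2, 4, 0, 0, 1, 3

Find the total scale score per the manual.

29

Convert to 1–5: 2, 4, 1, 3, 5, 1, 1, 2, 4
Reverse-coded (on a 1–5 scale, reversed = 6 − raw):
  item 6: 6 − 1 = 5
  item 7: 6 − 1 = 5
  item 9: 6 − 4 = 2
Scored: 2, 4, 1, 3, 5, 5, 5, 2, 2
Total = 29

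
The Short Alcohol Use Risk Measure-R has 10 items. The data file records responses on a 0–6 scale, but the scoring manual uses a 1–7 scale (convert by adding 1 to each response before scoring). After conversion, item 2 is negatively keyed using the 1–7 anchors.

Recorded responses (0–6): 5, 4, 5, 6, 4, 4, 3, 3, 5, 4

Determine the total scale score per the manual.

51

Convert to 1–7: 6, 5, 6, 7, 5, 5, 4, 4, 6, 5
Reverse-coded (reversed = (1+7) − raw = 8 − raw):
  item 2: 8 − 5 = 3
Scored: 6, 3, 6, 7, 5, 5, 4, 4, 6, 5
Total = 51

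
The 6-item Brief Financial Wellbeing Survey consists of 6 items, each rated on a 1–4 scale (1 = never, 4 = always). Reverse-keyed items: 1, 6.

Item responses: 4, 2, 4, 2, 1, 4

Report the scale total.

Reversing items 1 & 6 with 5 − raw:
Total = (5−4) + 2 + 4 + 2 + 1 + (5−4)
      = 1 + 2 + 4 + 2 + 1 + 1 = 11

11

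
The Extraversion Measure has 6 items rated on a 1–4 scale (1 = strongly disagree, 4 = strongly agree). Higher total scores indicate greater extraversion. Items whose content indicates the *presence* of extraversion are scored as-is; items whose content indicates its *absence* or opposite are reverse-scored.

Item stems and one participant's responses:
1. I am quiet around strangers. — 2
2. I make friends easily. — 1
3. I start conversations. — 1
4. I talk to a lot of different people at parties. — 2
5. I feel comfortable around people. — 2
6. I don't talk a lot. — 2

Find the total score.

12

Items 1, 6 describe the absence/opposite of extraversion → reverse-score.
on a 1–4 scale, reversed = 5 − raw.
  item 1: 5 − 2 = 3
  item 2: 1
  item 3: 1
  item 4: 2
  item 5: 2
  item 6: 5 − 2 = 3
Total = 3 + 1 + 1 + 2 + 2 + 3 = 12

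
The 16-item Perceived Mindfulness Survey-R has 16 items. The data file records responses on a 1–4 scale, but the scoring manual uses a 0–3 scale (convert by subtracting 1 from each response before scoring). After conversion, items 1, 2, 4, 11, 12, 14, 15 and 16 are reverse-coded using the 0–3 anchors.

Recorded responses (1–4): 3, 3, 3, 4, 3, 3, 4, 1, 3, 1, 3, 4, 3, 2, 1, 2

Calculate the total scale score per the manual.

Convert to 0–3: 2, 2, 2, 3, 2, 2, 3, 0, 2, 0, 2, 3, 2, 1, 0, 1
Reverse-coded (on a 0–3 scale, reversed = 3 − raw):
  item 1: 3 − 2 = 1
  item 2: 3 − 2 = 1
  item 4: 3 − 3 = 0
  item 11: 3 − 2 = 1
  item 12: 3 − 3 = 0
  item 14: 3 − 1 = 2
  item 15: 3 − 0 = 3
  item 16: 3 − 1 = 2
Scored: 1, 1, 2, 0, 2, 2, 3, 0, 2, 0, 1, 0, 2, 2, 3, 2
Total = 23

23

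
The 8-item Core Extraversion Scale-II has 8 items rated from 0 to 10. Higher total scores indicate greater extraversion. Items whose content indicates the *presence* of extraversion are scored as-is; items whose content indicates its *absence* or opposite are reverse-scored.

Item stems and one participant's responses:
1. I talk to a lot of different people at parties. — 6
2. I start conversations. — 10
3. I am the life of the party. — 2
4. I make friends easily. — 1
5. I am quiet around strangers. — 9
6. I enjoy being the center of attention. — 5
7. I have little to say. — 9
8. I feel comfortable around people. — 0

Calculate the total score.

Items 5, 7 describe the absence/opposite of extraversion → reverse-score.
reversed = (0+10) − raw = 10 − raw.
  item 1: 6
  item 2: 10
  item 3: 2
  item 4: 1
  item 5: 10 − 9 = 1
  item 6: 5
  item 7: 10 − 9 = 1
  item 8: 0
Total = 6 + 10 + 2 + 1 + 1 + 5 + 1 + 0 = 26

26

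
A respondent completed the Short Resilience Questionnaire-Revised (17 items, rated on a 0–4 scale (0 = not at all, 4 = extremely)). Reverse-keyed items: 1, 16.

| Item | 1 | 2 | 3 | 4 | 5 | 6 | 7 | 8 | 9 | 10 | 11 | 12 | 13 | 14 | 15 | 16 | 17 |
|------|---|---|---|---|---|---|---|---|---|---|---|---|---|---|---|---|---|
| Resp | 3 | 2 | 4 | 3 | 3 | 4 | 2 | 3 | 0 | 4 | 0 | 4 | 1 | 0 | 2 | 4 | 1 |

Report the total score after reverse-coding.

34

Reversing items 1 and 16 with 4 − raw:
Total = (4−3) + 2 + 4 + 3 + 3 + 4 + 2 + 3 + 0 + 4 + 0 + 4 + 1 + 0 + 2 + (4−4) + 1
      = 1 + 2 + 4 + 3 + 3 + 4 + 2 + 3 + 0 + 4 + 0 + 4 + 1 + 0 + 2 + 0 + 1 = 34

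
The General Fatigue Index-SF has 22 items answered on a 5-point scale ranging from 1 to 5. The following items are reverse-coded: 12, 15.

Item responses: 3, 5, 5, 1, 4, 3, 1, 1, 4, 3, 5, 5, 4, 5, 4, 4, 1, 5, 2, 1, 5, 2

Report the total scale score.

Apply reverse scoring (on a 1–5 scale, reversed = 6 − raw):
  item 12: 6 − 5 = 1
  item 15: 6 − 4 = 2
After reverse-coding: 3, 5, 5, 1, 4, 3, 1, 1, 4, 3, 5, 1, 4, 5, 2, 4, 1, 5, 2, 1, 5, 2
Total = 3 + 5 + 5 + 1 + 4 + 3 + 1 + 1 + 4 + 3 + 5 + 1 + 4 + 5 + 2 + 4 + 1 + 5 + 2 + 1 + 5 + 2 = 67

67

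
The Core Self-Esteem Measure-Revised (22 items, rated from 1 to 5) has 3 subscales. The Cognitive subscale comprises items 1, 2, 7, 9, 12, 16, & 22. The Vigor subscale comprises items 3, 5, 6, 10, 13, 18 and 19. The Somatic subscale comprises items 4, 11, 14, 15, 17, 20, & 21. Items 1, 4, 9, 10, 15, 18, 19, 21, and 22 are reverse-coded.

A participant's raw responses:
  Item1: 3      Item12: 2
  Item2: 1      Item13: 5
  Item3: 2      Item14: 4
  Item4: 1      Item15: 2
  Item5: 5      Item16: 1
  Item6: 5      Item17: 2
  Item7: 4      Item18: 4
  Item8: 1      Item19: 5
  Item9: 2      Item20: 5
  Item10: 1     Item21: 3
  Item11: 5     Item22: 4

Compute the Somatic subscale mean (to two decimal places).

4.00

Somatic items: 4, 11, 14, 15, 17, 20, 21.
Of these, items 4, 15, & 21 are reverse-coded; reversed = (1+5) − raw = 6 − raw.
  item 4: 6 − 1 = 5
  item 11: 5
  item 14: 4
  item 15: 6 − 2 = 4
  item 17: 2
  item 20: 5
  item 21: 6 − 3 = 3
Sum = 5 + 5 + 4 + 4 + 2 + 5 + 3 = 28
Mean = 28 / 7 = 4.00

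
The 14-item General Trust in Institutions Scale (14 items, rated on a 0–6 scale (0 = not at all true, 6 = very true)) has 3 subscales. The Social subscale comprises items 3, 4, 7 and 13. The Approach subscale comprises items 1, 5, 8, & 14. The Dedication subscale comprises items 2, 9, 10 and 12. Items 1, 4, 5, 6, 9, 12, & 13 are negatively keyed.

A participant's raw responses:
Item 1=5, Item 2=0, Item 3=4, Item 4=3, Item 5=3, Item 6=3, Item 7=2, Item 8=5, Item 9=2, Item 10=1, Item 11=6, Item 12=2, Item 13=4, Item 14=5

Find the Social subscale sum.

11

Social items: 3, 4, 7, 13.
Of these, items 4 & 13 are negatively keyed; reverse-coded value = 6 − response.
  item 3: 4
  item 4: 6 − 3 = 3
  item 7: 2
  item 13: 6 − 4 = 2
Sum = 4 + 3 + 2 + 2 = 11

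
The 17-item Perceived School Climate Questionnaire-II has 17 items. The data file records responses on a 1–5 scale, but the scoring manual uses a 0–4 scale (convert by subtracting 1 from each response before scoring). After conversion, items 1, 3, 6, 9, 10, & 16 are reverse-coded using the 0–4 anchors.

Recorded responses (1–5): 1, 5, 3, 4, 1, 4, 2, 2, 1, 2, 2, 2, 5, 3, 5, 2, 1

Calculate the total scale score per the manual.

38

Convert to 0–4: 0, 4, 2, 3, 0, 3, 1, 1, 0, 1, 1, 1, 4, 2, 4, 1, 0
Reverse-coded (on a 0–4 scale, reversed = 4 − raw):
  item 1: 4 − 0 = 4
  item 3: 4 − 2 = 2
  item 6: 4 − 3 = 1
  item 9: 4 − 0 = 4
  item 10: 4 − 1 = 3
  item 16: 4 − 1 = 3
Scored: 4, 4, 2, 3, 0, 1, 1, 1, 4, 3, 1, 1, 4, 2, 4, 3, 0
Total = 38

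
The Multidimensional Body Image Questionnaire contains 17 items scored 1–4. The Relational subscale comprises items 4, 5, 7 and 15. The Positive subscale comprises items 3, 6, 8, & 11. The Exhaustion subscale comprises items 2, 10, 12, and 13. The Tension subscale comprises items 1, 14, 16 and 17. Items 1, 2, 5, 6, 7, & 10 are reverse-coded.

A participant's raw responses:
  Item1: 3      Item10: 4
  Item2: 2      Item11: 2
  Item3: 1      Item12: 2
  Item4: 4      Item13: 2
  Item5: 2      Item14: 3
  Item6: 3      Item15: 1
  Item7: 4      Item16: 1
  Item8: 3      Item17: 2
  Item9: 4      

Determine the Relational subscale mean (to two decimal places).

2.25

Relational items: 4, 5, 7, 15.
Of these, items 5 & 7 are reverse-coded; reverse-coded value = 5 − response.
  item 4: 4
  item 5: 5 − 2 = 3
  item 7: 5 − 4 = 1
  item 15: 1
Sum = 4 + 3 + 1 + 1 = 9
Mean = 9 / 4 = 2.25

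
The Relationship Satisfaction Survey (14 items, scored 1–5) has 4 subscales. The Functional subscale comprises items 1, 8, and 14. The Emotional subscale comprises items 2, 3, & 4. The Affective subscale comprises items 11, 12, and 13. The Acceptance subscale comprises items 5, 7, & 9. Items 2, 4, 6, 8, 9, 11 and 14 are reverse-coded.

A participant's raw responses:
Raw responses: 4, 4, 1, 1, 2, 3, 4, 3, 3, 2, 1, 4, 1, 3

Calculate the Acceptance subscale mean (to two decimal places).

3.00

Acceptance items: 5, 7, 9.
Of these, item 9 is reverse-coded; reverse-coded value = 6 − response.
  item 5: 2
  item 7: 4
  item 9: 6 − 3 = 3
Sum = 2 + 4 + 3 = 9
Mean = 9 / 3 = 3.00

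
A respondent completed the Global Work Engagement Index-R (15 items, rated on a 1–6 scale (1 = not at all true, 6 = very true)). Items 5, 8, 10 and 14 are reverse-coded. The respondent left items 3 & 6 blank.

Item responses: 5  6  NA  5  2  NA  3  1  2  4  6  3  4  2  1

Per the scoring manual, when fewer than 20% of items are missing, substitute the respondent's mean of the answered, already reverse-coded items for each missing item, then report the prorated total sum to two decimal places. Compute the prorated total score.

62.31

Reverse-coded (on a 1–6 scale, reversed = 7 − raw):
  item 5: 7 − 2 = 5
  item 8: 7 − 1 = 6
  item 10: 7 − 4 = 3
  item 14: 7 − 2 = 5
Completed scored items (13 of 15): 5, 6, 5, 5, 3, 6, 2, 3, 6, 3, 4, 5, 1; sum = 54.
Person mean = 54 / 13 ≈ 4.1538
Prorated total = (54 / 13) × 15 = 62.31 (to 2 dp)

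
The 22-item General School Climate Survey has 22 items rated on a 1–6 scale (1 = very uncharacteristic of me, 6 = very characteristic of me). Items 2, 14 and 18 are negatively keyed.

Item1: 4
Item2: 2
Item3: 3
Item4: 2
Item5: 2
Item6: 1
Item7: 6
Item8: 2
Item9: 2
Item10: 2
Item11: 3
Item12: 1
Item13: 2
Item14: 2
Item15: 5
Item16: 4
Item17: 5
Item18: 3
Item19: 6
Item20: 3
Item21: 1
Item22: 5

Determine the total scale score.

Reverse-coded items (reversed = (1+6) − raw = 7 − raw):
  item 2: 7 − 2 = 5
  item 14: 7 − 2 = 5
  item 18: 7 − 3 = 4
Scored items: 4, 5, 3, 2, 2, 1, 6, 2, 2, 2, 3, 1, 2, 5, 5, 4, 5, 4, 6, 3, 1, 5
Total = 4 + 5 + 3 + 2 + 2 + 1 + 6 + 2 + 2 + 2 + 3 + 1 + 2 + 5 + 5 + 4 + 5 + 4 + 6 + 3 + 1 + 5 = 73

73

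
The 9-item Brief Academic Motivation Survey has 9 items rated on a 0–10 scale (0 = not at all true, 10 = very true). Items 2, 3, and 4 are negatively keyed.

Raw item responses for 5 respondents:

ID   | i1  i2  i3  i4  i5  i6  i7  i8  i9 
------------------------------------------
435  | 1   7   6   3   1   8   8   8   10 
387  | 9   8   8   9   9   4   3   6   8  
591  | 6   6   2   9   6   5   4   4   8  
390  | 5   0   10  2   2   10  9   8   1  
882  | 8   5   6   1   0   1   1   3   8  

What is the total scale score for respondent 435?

50

Respondent 435 raw: 1, 7, 6, 3, 1, 8, 8, 8, 10.
Reverse-coded (reversed = (0+10) − raw = 10 − raw):
  item 1: 1
  item 2: 10 − 7 = 3
  item 3: 10 − 6 = 4
  item 4: 10 − 3 = 7
  item 5: 1
  item 6: 8
  item 7: 8
  item 8: 8
  item 9: 10
Sum = 1 + 3 + 4 + 7 + 1 + 8 + 8 + 8 + 10 = 50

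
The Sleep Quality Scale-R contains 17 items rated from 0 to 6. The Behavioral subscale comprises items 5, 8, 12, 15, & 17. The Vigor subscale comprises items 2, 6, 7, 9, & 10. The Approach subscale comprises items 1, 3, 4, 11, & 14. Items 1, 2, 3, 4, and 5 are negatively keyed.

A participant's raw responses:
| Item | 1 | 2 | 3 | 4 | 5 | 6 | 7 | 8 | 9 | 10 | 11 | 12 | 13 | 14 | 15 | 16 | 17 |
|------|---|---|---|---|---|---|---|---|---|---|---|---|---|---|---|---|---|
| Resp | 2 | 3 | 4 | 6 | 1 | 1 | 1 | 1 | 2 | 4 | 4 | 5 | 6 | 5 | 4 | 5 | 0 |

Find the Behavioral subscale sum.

15

Behavioral items: 5, 8, 12, 15, 17.
Of these, item 5 is negatively keyed; reverse-coded value = 6 − response.
  item 5: 6 − 1 = 5
  item 8: 1
  item 12: 5
  item 15: 4
  item 17: 0
Sum = 5 + 1 + 5 + 4 + 0 = 15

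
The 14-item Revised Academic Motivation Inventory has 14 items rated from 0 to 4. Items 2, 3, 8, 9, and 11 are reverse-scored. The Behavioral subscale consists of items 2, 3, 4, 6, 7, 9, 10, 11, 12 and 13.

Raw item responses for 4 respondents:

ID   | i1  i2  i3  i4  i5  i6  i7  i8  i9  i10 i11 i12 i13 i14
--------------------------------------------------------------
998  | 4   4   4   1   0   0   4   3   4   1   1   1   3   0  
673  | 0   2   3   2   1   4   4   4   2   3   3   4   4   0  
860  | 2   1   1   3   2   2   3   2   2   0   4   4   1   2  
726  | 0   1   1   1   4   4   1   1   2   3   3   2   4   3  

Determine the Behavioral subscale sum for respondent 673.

Respondent 673 raw: 0, 2, 3, 2, 1, 4, 4, 4, 2, 3, 3, 4, 4, 0.
Behavioral items: 2, 3, 4, 6, 7, 9, 10, 11, 12, 13.
Reverse-coded (on a 0–4 scale, reversed = 4 − raw):
  item 2: 4 − 2 = 2
  item 3: 4 − 3 = 1
  item 4: 2
  item 6: 4
  item 7: 4
  item 9: 4 − 2 = 2
  item 10: 3
  item 11: 4 − 3 = 1
  item 12: 4
  item 13: 4
Sum = 2 + 1 + 2 + 4 + 4 + 2 + 3 + 1 + 4 + 4 = 27

27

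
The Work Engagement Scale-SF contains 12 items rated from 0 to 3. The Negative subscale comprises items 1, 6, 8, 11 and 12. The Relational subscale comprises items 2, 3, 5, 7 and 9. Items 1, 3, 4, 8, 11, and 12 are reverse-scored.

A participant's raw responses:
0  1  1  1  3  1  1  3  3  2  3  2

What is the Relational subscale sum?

Relational items: 2, 3, 5, 7, 9.
Of these, item 3 is reverse-scored; reversed = (0+3) − raw = 3 − raw.
  item 2: 1
  item 3: 3 − 1 = 2
  item 5: 3
  item 7: 1
  item 9: 3
Sum = 1 + 2 + 3 + 1 + 3 = 10

10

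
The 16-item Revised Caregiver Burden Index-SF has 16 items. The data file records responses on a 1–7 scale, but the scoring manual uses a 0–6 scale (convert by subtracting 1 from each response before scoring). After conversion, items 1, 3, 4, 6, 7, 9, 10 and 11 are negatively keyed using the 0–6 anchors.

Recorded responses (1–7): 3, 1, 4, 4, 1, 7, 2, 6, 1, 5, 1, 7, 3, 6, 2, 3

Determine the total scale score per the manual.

Convert to 0–6: 2, 0, 3, 3, 0, 6, 1, 5, 0, 4, 0, 6, 2, 5, 1, 2
Reverse-coded (reverse-coded value = 6 − response):
  item 1: 6 − 2 = 4
  item 3: 6 − 3 = 3
  item 4: 6 − 3 = 3
  item 6: 6 − 6 = 0
  item 7: 6 − 1 = 5
  item 9: 6 − 0 = 6
  item 10: 6 − 4 = 2
  item 11: 6 − 0 = 6
Scored: 4, 0, 3, 3, 0, 0, 5, 5, 6, 2, 6, 6, 2, 5, 1, 2
Total = 50

50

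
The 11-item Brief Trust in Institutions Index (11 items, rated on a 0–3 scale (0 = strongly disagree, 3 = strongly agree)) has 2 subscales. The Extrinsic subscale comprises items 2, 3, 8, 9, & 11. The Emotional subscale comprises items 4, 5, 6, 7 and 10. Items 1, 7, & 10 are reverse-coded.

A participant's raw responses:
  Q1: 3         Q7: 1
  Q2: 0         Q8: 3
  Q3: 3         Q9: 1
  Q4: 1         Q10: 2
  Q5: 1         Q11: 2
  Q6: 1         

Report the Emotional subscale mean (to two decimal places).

Emotional items: 4, 5, 6, 7, 10.
Of these, items 7 and 10 are reverse-coded; reversed = (0+3) − raw = 3 − raw.
  item 4: 1
  item 5: 1
  item 6: 1
  item 7: 3 − 1 = 2
  item 10: 3 − 2 = 1
Sum = 1 + 1 + 1 + 2 + 1 = 6
Mean = 6 / 5 = 1.20

1.20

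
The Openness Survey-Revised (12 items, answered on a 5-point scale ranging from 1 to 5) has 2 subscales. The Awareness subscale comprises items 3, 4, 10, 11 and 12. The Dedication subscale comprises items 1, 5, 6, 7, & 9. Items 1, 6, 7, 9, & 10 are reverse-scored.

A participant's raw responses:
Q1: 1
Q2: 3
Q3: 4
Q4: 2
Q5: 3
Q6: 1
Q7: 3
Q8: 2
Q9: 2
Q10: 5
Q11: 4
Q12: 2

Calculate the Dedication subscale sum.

20

Dedication items: 1, 5, 6, 7, 9.
Of these, items 1, 6, 7 and 9 are reverse-scored; reverse-coded value = 6 − response.
  item 1: 6 − 1 = 5
  item 5: 3
  item 6: 6 − 1 = 5
  item 7: 6 − 3 = 3
  item 9: 6 − 2 = 4
Sum = 5 + 3 + 5 + 3 + 4 = 20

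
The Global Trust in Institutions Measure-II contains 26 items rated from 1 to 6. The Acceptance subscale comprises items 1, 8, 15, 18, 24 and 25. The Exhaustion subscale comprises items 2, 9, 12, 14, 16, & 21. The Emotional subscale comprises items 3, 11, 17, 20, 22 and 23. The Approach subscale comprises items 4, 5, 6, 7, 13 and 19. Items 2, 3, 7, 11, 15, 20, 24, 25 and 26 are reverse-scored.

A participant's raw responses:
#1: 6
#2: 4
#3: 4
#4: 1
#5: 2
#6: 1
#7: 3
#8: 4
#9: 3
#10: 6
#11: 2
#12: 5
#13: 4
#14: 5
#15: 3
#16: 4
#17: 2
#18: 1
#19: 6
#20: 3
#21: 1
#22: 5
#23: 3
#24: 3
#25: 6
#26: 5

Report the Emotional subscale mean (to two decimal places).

Emotional items: 3, 11, 17, 20, 22, 23.
Of these, items 3, 11 and 20 are reverse-scored; reversed = (1+6) − raw = 7 − raw.
  item 3: 7 − 4 = 3
  item 11: 7 − 2 = 5
  item 17: 2
  item 20: 7 − 3 = 4
  item 22: 5
  item 23: 3
Sum = 3 + 5 + 2 + 4 + 5 + 3 = 22
Mean = 22 / 6 = 3.67

3.67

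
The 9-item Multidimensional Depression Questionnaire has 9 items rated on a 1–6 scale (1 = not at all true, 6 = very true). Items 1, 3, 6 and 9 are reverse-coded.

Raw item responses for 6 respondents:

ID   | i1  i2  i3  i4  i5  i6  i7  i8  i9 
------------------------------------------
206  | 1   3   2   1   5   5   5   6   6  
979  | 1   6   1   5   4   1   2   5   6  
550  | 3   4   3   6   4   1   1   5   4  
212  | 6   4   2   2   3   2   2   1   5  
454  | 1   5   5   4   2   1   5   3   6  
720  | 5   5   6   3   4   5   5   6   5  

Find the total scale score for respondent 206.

34

Respondent 206 raw: 1, 3, 2, 1, 5, 5, 5, 6, 6.
Reverse-coded (reverse-coded value = 7 − response):
  item 1: 7 − 1 = 6
  item 2: 3
  item 3: 7 − 2 = 5
  item 4: 1
  item 5: 5
  item 6: 7 − 5 = 2
  item 7: 5
  item 8: 6
  item 9: 7 − 6 = 1
Sum = 6 + 3 + 5 + 1 + 5 + 2 + 5 + 6 + 1 = 34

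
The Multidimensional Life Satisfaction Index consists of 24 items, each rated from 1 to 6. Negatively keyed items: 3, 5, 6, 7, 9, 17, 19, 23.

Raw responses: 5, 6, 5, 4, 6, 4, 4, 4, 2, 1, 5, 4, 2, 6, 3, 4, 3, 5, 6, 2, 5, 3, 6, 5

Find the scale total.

84

Negatively keyed items use 7 − raw:
  item 3: 7 − 5 = 2
  item 5: 7 − 6 = 1
  item 6: 7 − 4 = 3
  item 7: 7 − 4 = 3
  item 9: 7 − 2 = 5
  item 17: 7 − 3 = 4
  item 19: 7 − 6 = 1
  item 23: 7 − 6 = 1
Scored responses: 5, 6, 2, 4, 1, 3, 3, 4, 5, 1, 5, 4, 2, 6, 3, 4, 4, 5, 1, 2, 5, 3, 1, 5
Total = 5 + 6 + 2 + 4 + 1 + 3 + 3 + 4 + 5 + 1 + 5 + 4 + 2 + 6 + 3 + 4 + 4 + 5 + 1 + 2 + 5 + 3 + 1 + 5 = 84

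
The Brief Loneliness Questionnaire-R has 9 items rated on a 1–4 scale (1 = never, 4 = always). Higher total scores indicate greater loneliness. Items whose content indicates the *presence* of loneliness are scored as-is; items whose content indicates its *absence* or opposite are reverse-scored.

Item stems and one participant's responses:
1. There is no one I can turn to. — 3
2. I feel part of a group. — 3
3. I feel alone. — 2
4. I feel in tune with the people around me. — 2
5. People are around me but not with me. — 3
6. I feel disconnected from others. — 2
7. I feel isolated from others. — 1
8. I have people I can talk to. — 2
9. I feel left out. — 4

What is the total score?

23

Items 2, 4, 8 describe the absence/opposite of loneliness → reverse-score.
reversed = (1+4) − raw = 5 − raw.
  item 1: 3
  item 2: 5 − 3 = 2
  item 3: 2
  item 4: 5 − 2 = 3
  item 5: 3
  item 6: 2
  item 7: 1
  item 8: 5 − 2 = 3
  item 9: 4
Total = 3 + 2 + 2 + 3 + 3 + 2 + 1 + 3 + 4 = 23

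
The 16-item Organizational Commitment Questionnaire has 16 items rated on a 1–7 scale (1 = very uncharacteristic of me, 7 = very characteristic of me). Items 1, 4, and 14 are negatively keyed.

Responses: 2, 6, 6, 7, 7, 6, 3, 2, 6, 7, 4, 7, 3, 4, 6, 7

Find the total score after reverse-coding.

81

Negatively keyed items use 8 − raw:
  item 1: 8 − 2 = 6
  item 4: 8 − 7 = 1
  item 14: 8 − 4 = 4
Scored responses: 6, 6, 6, 1, 7, 6, 3, 2, 6, 7, 4, 7, 3, 4, 6, 7
Total = 6 + 6 + 6 + 1 + 7 + 6 + 3 + 2 + 6 + 7 + 4 + 7 + 3 + 4 + 6 + 7 = 81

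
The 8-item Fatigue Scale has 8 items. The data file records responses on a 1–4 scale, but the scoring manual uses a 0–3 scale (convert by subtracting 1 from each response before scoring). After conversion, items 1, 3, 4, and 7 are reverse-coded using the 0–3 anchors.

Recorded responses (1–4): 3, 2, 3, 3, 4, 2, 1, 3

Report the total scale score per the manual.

Convert to 0–3: 2, 1, 2, 2, 3, 1, 0, 2
Reverse-coded (reverse-coded value = 3 − response):
  item 1: 3 − 2 = 1
  item 3: 3 − 2 = 1
  item 4: 3 − 2 = 1
  item 7: 3 − 0 = 3
Scored: 1, 1, 1, 1, 3, 1, 3, 2
Total = 13

13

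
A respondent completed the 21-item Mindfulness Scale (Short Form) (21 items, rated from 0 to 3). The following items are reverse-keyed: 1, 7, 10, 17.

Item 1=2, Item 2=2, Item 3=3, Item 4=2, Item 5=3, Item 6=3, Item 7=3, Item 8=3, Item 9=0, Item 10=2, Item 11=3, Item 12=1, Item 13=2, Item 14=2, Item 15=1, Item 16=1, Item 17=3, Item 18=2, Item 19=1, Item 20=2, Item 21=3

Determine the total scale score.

36

Raw sum = 44. Reverse-keyed items: 1, 7, 10, 17; their raw sum = 10.
Each reversal replaces raw with 3 − raw, changing the total by 3 − 2·raw per item.
Total = 44 + 4·3 − 2·10 = 44 + 12 − 20 = 36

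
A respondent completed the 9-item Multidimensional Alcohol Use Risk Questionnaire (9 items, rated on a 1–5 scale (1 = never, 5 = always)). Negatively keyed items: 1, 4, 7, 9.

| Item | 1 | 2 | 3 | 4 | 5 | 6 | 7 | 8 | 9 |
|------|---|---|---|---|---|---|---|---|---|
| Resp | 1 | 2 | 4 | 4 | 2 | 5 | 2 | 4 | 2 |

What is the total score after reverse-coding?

Apply reverse scoring (on a 1–5 scale, reversed = 6 − raw):
  item 1: 6 − 1 = 5
  item 4: 6 − 4 = 2
  item 7: 6 − 2 = 4
  item 9: 6 − 2 = 4
Scored responses: 5, 2, 4, 2, 2, 5, 4, 4, 4
Total = 5 + 2 + 4 + 2 + 2 + 5 + 4 + 4 + 4 = 32

32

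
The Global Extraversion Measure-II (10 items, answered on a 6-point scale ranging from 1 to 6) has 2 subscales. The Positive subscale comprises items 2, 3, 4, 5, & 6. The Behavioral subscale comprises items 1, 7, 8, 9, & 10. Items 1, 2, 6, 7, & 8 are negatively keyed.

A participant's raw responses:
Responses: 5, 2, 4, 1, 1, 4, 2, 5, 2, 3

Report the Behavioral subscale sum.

Behavioral items: 1, 7, 8, 9, 10.
Of these, items 1, 7, and 8 are negatively keyed; on a 1–6 scale, reversed = 7 − raw.
  item 1: 7 − 5 = 2
  item 7: 7 − 2 = 5
  item 8: 7 − 5 = 2
  item 9: 2
  item 10: 3
Sum = 2 + 5 + 2 + 2 + 3 = 14

14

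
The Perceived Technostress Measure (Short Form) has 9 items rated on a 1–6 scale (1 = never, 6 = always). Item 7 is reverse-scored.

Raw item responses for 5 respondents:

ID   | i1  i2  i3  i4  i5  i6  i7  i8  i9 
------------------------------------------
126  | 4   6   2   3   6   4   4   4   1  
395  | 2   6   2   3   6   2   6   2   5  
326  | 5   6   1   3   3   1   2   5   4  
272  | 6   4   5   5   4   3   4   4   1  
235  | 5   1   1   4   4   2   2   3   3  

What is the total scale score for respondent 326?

33

Respondent 326 raw: 5, 6, 1, 3, 3, 1, 2, 5, 4.
Reverse-coded (reverse-coded value = 7 − response):
  item 1: 5
  item 2: 6
  item 3: 1
  item 4: 3
  item 5: 3
  item 6: 1
  item 7: 7 − 2 = 5
  item 8: 5
  item 9: 4
Sum = 5 + 6 + 1 + 3 + 3 + 1 + 5 + 5 + 4 = 33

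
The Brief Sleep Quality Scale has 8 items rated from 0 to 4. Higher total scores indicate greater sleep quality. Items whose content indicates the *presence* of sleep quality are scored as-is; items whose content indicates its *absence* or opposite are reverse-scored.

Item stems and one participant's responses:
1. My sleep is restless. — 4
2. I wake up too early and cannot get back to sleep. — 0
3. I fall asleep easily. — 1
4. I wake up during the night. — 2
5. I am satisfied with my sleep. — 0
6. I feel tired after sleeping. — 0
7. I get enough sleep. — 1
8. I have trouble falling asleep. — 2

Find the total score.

14

Items 1, 2, 4, 6, 8 describe the absence/opposite of sleep quality → reverse-score.
reverse-coded value = 4 − response.
  item 1: 4 − 4 = 0
  item 2: 4 − 0 = 4
  item 3: 1
  item 4: 4 − 2 = 2
  item 5: 0
  item 6: 4 − 0 = 4
  item 7: 1
  item 8: 4 − 2 = 2
Total = 0 + 4 + 1 + 2 + 0 + 4 + 1 + 2 = 14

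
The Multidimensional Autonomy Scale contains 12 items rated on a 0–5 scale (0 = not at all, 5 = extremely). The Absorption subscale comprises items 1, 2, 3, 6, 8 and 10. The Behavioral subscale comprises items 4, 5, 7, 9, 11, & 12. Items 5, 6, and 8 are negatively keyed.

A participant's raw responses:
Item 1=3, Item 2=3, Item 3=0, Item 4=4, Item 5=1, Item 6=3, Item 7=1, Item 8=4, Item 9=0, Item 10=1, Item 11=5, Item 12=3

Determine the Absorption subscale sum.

Absorption items: 1, 2, 3, 6, 8, 10.
Of these, items 6 & 8 are negatively keyed; reverse-coded value = 5 − response.
  item 1: 3
  item 2: 3
  item 3: 0
  item 6: 5 − 3 = 2
  item 8: 5 − 4 = 1
  item 10: 1
Sum = 3 + 3 + 0 + 2 + 1 + 1 = 10

10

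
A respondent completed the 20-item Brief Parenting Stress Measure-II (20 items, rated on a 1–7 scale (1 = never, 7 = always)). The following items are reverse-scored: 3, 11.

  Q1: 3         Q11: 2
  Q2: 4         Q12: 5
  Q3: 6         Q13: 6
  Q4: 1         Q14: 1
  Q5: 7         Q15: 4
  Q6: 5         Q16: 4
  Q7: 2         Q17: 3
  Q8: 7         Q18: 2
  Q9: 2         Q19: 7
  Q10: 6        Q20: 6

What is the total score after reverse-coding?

Raw sum = 83. Reverse-scored items: 3, 11; their raw sum = 8.
Each reversal replaces raw with 8 − raw, changing the total by 8 − 2·raw per item.
Total = 83 + 2·8 − 2·8 = 83 + 16 − 16 = 83

83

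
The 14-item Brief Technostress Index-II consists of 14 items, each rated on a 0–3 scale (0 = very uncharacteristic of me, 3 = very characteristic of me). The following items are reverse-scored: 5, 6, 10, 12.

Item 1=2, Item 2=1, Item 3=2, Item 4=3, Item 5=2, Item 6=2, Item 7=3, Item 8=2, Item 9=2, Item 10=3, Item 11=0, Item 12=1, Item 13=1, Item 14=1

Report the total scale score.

21

Reversing items 5, 6, 10, & 12 with 3 − raw:
Total = 2 + 1 + 2 + 3 + (3−2) + (3−2) + 3 + 2 + 2 + (3−3) + 0 + (3−1) + 1 + 1
      = 2 + 1 + 2 + 3 + 1 + 1 + 3 + 2 + 2 + 0 + 0 + 2 + 1 + 1 = 21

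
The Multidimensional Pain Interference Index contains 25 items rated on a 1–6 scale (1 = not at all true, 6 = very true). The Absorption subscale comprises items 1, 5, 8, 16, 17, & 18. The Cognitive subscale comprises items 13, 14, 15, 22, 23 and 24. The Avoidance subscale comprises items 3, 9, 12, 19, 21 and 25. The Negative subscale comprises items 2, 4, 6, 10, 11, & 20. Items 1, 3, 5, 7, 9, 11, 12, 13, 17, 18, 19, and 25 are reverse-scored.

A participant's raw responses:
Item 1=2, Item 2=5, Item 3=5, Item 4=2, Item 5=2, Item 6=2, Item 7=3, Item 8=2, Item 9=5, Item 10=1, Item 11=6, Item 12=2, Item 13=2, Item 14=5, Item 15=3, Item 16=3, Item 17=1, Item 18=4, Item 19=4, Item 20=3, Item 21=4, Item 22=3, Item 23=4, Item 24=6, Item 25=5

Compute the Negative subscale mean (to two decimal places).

Negative items: 2, 4, 6, 10, 11, 20.
Of these, item 11 is reverse-scored; on a 1–6 scale, reversed = 7 − raw.
  item 2: 5
  item 4: 2
  item 6: 2
  item 10: 1
  item 11: 7 − 6 = 1
  item 20: 3
Sum = 5 + 2 + 2 + 1 + 1 + 3 = 14
Mean = 14 / 6 = 2.33

2.33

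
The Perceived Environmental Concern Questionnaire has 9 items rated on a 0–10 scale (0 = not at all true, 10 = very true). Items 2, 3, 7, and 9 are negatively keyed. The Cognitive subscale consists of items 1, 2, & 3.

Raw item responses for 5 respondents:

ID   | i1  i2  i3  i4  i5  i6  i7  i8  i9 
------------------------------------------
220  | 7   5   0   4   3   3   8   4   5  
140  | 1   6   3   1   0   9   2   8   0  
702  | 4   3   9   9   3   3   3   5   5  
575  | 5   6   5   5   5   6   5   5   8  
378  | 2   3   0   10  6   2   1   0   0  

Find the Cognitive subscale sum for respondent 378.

Respondent 378 raw: 2, 3, 0, 10, 6, 2, 1, 0, 0.
Cognitive items: 1, 2, 3.
Reverse-coded (on a 0–10 scale, reversed = 10 − raw):
  item 1: 2
  item 2: 10 − 3 = 7
  item 3: 10 − 0 = 10
Sum = 2 + 7 + 10 = 19

19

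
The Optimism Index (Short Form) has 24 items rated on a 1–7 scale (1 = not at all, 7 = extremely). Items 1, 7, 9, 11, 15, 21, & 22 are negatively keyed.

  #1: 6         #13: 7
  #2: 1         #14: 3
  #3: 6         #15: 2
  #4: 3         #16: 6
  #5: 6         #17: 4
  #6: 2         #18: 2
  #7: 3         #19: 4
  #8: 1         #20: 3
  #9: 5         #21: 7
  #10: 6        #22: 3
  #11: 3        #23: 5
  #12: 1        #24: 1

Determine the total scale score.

Raw sum = 90. Negatively keyed items: 1, 7, 9, 11, 15, 21, 22; their raw sum = 29.
Each reversal replaces raw with 8 − raw, changing the total by 8 − 2·raw per item.
Total = 90 + 7·8 − 2·29 = 90 + 56 − 58 = 88

88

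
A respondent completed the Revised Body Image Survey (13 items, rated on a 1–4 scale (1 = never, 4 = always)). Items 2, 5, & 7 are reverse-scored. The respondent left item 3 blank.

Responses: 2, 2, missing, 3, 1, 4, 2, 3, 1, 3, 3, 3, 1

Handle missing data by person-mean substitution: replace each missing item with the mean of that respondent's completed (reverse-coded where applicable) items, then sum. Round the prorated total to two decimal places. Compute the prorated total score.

Reverse-coded (reversed = (1+4) − raw = 5 − raw):
  item 2: 5 − 2 = 3
  item 5: 5 − 1 = 4
  item 7: 5 − 2 = 3
Completed scored items (12 of 13): 2, 3, 3, 4, 4, 3, 3, 1, 3, 3, 3, 1; sum = 33.
Person mean = 33 / 12 ≈ 2.7500
Prorated total = (33 / 12) × 13 = 35.75 (to 2 dp)

35.75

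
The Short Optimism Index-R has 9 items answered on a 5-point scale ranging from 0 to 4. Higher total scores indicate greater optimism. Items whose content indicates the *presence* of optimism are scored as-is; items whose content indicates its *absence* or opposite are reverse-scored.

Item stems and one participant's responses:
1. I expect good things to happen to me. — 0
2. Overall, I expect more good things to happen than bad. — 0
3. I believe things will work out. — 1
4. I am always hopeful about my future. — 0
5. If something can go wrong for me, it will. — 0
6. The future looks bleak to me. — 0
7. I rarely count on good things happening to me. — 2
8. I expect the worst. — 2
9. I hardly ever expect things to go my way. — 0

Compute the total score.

Items 5, 6, 7, 8, 9 describe the absence/opposite of optimism → reverse-score.
reverse-coded value = 4 − response.
  item 1: 0
  item 2: 0
  item 3: 1
  item 4: 0
  item 5: 4 − 0 = 4
  item 6: 4 − 0 = 4
  item 7: 4 − 2 = 2
  item 8: 4 − 2 = 2
  item 9: 4 − 0 = 4
Total = 0 + 0 + 1 + 0 + 4 + 4 + 2 + 2 + 4 = 17

17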